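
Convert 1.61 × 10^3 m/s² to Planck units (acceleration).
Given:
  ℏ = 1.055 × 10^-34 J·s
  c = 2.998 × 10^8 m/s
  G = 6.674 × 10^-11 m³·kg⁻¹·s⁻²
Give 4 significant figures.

2.896 × 10^-49

Planck acceleration: a_P = √(c⁷/(ℏG)) = 5.560 × 10^51 m/s².
1.61 × 10^3 / 5.560 × 10^51 = 2.896 × 10^-49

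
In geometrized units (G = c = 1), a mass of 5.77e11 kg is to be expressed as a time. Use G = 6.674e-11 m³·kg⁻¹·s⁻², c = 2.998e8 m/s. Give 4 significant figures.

Mass → time via G/c³.
5.77e11 kg × (G/c³) = 1.429e-24 s

1.429e-24 s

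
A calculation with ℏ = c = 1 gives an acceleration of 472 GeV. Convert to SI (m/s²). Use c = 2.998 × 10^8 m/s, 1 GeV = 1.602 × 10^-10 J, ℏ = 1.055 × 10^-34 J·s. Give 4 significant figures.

2.149 × 10^35 m/s²

Acceleration is [L]/[T]² = c·[E]/ℏ.
1 GeV → c/ℏ × (1 GeV in J) = 4.552 × 10^32 m/s².
Result: 472 × 4.552 × 10^32 = 2.149 × 10^35 m/s².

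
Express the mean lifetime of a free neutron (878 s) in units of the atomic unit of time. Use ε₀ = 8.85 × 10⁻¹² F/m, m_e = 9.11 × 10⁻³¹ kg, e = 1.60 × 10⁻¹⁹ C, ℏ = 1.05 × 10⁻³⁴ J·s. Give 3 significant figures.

atomic unit of time: τ_au = (4πε₀)²ℏ³/(m_e e⁴) = 2.40 × 10⁻¹⁷ s.
878 / 2.40 × 10⁻¹⁷ = 3.66 × 10¹⁹

3.66 × 10¹⁹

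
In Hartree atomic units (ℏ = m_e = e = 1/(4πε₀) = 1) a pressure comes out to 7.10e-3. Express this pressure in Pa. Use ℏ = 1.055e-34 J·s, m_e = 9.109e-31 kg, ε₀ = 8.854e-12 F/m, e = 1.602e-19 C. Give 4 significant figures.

One atomic unit of pressure: P_au = E_h/a₀³ = m_e⁴e¹⁰/((4πε₀)⁵ℏ⁸) = 2.929e13 Pa.
7.10e-3 × 2.929e13 Pa = 2.080e11 Pa

2.080e11 Pa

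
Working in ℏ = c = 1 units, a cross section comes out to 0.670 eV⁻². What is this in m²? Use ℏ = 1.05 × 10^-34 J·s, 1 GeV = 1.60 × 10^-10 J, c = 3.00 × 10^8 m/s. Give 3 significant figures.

Area is [L]² = [E]⁻²·(ℏc)²; restore (ℏc)².
1 GeV⁻² → (ℏc)² × (1 GeV in J)⁻² = 3.88 × 10^-32 m².
Convert the energy scale: 0.670 eV⁻² = 6.70 × 10^17 GeV⁻².
Result: 6.70 × 10^17 × 3.88 × 10^-32 = 2.60 × 10^-14 m².

2.60 × 10^-14 m²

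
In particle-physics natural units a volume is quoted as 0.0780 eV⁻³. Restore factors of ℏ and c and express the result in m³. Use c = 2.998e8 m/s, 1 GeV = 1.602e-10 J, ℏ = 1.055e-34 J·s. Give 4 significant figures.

Volume is [L]³ = [E]⁻³·(ℏc)³.
1 GeV⁻³ → (ℏc)³ × (1 GeV in J)⁻³ = 7.696e-48 m³.
Convert the energy scale: 0.0780 eV⁻³ = 7.80e25 GeV⁻³.
Result: 7.80e25 × 7.696e-48 = 6.003e-22 m³.

6.003e-22 m³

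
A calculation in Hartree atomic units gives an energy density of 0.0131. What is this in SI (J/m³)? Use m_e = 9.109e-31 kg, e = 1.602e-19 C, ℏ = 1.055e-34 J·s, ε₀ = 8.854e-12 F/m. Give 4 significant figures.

3.837e11 J/m³

One atomic unit of energy density: u_au = E_h/a₀³ = m_e⁴e¹⁰/((4πε₀)⁵ℏ⁸) = 2.929e13 J/m³.
0.0131 × 2.929e13 J/m³ = 3.837e11 J/m³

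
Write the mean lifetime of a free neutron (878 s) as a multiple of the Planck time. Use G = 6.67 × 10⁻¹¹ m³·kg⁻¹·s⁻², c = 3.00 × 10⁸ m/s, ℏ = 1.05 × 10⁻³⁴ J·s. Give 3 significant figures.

1.64 × 10⁴⁶

Planck time: t_P = √(ℏG/c⁵) = 5.37 × 10⁻⁴⁴ s.
878 / 5.37 × 10⁻⁴⁴ = 1.64 × 10⁴⁶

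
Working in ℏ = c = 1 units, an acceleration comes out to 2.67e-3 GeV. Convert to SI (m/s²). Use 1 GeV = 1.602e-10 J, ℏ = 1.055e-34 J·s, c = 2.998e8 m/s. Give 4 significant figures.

1.215e30 m/s²

Acceleration is [L]/[T]² = c·[E]/ℏ.
1 GeV → c/ℏ × (1 GeV in J) = 4.552e32 m/s².
Result: 2.67e-3 × 4.552e32 = 1.215e30 m/s².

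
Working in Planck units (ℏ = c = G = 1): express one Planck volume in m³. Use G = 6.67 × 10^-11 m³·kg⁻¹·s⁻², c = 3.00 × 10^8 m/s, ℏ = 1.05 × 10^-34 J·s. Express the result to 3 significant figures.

From ℏ = c = G = 1 the volume scale is V_P = (ℏG/c³)^(3/2).
  = √(1.75 × 10^-209)
  = 4.18 × 10^-105 m³

4.18 × 10^-105 m³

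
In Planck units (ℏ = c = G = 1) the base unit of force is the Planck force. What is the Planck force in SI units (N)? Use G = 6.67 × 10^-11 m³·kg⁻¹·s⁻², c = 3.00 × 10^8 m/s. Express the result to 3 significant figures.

1.21 × 10^44 N

F_P = c⁴/G
  = 8.10 × 10^33 / 6.67 × 10^-11
  = 1.21 × 10^44 N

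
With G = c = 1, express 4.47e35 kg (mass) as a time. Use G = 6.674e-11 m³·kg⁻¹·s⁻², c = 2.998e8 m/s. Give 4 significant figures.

Mass → time via G/c³.
4.47e35 kg × (G/c³) = 1.107 s

1.107 s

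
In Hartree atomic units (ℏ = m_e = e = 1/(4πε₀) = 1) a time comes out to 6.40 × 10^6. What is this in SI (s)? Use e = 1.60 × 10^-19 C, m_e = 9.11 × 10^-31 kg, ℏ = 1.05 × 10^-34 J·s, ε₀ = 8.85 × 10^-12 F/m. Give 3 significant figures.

1.53 × 10^-10 s

One atomic unit of time: τ_au = (4πε₀)²ℏ³/(m_e e⁴) = 2.40 × 10^-17 s.
6.40 × 10^6 × 2.40 × 10^-17 s = 1.53 × 10^-10 s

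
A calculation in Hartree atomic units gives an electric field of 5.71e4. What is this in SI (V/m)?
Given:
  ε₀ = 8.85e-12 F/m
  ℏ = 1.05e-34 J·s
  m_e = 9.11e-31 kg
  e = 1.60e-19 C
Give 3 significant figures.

2.97e16 V/m

One atomic unit of electric field: E_au = E_h/(e a₀) = m_e²e⁵/((4πε₀)³ℏ⁴) = 5.20e11 V/m.
5.71e4 × 5.20e11 V/m = 2.97e16 V/m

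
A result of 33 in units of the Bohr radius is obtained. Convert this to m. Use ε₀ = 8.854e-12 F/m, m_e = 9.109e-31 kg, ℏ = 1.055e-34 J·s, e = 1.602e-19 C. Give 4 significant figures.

1.748e-9 m

One Bohr radius: a₀ = 4πε₀ℏ²/(m_e e²) = 5.297e-11 m.
33 × 5.297e-11 m = 1.748e-9 m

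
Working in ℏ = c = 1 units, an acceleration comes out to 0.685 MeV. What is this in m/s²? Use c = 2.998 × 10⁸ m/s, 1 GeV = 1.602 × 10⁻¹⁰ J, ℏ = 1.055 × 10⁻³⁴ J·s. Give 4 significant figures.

Acceleration is [L]/[T]² = c·[E]/ℏ.
1 GeV → c/ℏ × (1 GeV in J) = 4.552 × 10³² m/s².
Convert the energy scale: 0.685 MeV = 6.85 × 10⁻⁴ GeV.
Result: 6.85 × 10⁻⁴ × 4.552 × 10³² = 3.118 × 10²⁹ m/s².

3.118 × 10²⁹ m/s²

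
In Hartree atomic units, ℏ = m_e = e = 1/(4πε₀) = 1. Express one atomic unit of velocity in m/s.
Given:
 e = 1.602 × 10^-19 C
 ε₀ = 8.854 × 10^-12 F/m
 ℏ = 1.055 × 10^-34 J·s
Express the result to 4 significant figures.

2.186 × 10^6 m/s

The unique combination of the constants set to 1 with dimensions of velocity is v_au = e²/(4πε₀ℏ).
  = 2.566 × 10^-38 / 1.174 × 10^-44
  = 2.186 × 10^6 m/s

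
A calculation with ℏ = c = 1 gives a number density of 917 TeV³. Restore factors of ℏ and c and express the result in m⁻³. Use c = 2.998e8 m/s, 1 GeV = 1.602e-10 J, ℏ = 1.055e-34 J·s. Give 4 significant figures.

1.192e59 m⁻³

Number density is [L]⁻³ = [E]³/(ℏc)³.
1 GeV³ → 1/(ℏc)³ × (1 GeV in J)³ = 1.299e47 m⁻³.
Convert the energy scale: 917 TeV³ = 9.17e11 GeV³.
Result: 9.17e11 × 1.299e47 = 1.192e59 m⁻³.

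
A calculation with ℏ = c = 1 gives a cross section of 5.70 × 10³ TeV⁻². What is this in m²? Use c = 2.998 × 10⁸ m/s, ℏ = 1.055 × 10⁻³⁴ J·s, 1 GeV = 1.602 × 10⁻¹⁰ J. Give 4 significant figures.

2.222 × 10⁻³⁴ m²

Area is [L]² = [E]⁻²·(ℏc)²; restore (ℏc)².
1 GeV⁻² → (ℏc)² × (1 GeV in J)⁻² = 3.898 × 10⁻³² m².
Convert the energy scale: 5.70 × 10³ TeV⁻² = 5.70 × 10⁻³ GeV⁻².
Result: 5.70 × 10⁻³ × 3.898 × 10⁻³² = 2.222 × 10⁻³⁴ m².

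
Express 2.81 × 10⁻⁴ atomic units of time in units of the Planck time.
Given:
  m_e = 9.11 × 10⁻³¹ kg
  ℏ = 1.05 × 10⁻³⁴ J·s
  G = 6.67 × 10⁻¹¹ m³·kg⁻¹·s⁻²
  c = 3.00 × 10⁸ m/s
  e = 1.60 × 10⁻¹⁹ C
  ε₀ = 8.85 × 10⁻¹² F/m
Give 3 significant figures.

1.26 × 10²³

atomic unit of time: τ_au = (4πε₀)²ℏ³/(m_e e⁴) = 2.40 × 10⁻¹⁷ s
Planck time: t_P = √(ℏG/c⁵) = 5.37 × 10⁻⁴⁴ s
2.81 × 10⁻⁴ × 2.40 × 10⁻¹⁷ / 5.37 × 10⁻⁴⁴ = 1.26 × 10²³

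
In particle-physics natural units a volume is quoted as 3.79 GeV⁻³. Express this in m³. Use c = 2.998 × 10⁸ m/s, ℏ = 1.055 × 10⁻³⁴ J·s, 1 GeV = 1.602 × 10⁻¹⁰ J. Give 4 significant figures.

Volume is [L]³ = [E]⁻³·(ℏc)³.
1 GeV⁻³ → (ℏc)³ × (1 GeV in J)⁻³ = 7.696 × 10⁻⁴⁸ m³.
Result: 3.79 × 7.696 × 10⁻⁴⁸ = 2.917 × 10⁻⁴⁷ m³.

2.917 × 10⁻⁴⁷ m³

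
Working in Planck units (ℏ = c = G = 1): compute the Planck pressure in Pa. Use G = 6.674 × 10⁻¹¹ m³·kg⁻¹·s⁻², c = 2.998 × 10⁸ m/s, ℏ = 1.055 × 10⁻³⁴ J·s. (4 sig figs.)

The unique combination of the constants set to 1 with dimensions of pressure is p_P = c⁷/(ℏG²).
  = 2.177 × 10⁵⁹ / 4.699 × 10⁻⁵⁵
  = 4.632 × 10¹¹³ Pa

4.632 × 10¹¹³ Pa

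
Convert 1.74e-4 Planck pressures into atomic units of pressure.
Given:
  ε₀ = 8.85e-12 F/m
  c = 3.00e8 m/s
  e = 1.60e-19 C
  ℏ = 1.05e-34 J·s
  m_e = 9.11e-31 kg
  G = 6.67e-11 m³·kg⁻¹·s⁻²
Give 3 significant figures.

2.70e96

Planck pressure: p_P = c⁷/(ℏG²) = 4.68e113 Pa
atomic unit of pressure: P_au = E_h/a₀³ = m_e⁴e¹⁰/((4πε₀)⁵ℏ⁸) = 3.01e13 Pa
1.74e-4 × 4.68e113 / 3.01e13 = 2.70e96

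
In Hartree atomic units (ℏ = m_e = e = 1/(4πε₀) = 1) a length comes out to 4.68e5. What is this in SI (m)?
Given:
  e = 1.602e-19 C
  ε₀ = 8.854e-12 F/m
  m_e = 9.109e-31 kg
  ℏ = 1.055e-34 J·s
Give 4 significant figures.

One Bohr radius: a₀ = 4πε₀ℏ²/(m_e e²) = 5.297e-11 m.
4.68e5 × 5.297e-11 m = 2.479e-5 m

2.479e-5 m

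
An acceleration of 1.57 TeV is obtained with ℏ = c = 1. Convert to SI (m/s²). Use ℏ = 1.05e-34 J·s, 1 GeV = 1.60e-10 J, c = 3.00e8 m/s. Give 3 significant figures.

7.18e35 m/s²

Acceleration is [L]/[T]² = c·[E]/ℏ.
1 GeV → c/ℏ × (1 GeV in J) = 4.57e32 m/s².
Convert the energy scale: 1.57 TeV = 1.57e3 GeV.
Result: 1.57e3 × 4.57e32 = 7.18e35 m/s².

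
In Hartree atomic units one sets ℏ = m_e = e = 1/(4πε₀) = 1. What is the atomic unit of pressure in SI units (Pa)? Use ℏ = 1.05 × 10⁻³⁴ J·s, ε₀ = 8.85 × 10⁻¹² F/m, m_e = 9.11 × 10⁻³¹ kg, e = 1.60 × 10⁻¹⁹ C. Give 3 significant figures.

P_au = E_h/a₀³ = m_e⁴e¹⁰/((4πε₀)⁵ℏ⁸)
E_h = 4.38 × 10⁻¹⁸ J
a₀ = 5.26 × 10⁻¹¹ m
E_h/a₀³ = 3.01 × 10¹³ Pa

3.01 × 10¹³ Pa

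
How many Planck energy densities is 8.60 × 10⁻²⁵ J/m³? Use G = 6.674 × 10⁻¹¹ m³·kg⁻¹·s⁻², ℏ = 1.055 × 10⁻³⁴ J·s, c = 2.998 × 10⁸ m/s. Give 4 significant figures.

1.857 × 10⁻¹³⁸

Planck energy density: u_P = c⁷/(ℏG²) = 4.632 × 10¹¹³ J/m³.
8.60 × 10⁻²⁵ / 4.632 × 10¹¹³ = 1.857 × 10⁻¹³⁸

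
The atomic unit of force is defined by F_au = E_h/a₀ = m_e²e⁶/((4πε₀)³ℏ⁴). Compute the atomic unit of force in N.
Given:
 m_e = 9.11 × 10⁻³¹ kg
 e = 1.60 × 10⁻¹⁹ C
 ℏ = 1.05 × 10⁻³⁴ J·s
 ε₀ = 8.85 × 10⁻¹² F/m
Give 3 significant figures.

8.33 × 10⁻⁸ N

F_au = E_h/a₀ = m_e²e⁶/((4πε₀)³ℏ⁴)
E_h = 4.38 × 10⁻¹⁸ J
a₀ = 5.26 × 10⁻¹¹ m
E_h/a₀ = 8.33 × 10⁻⁸ N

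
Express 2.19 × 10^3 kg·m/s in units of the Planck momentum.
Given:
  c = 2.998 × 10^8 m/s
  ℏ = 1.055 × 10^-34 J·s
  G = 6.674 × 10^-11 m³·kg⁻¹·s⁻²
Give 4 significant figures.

Planck momentum: p_P = √(ℏc³/G) = 6.527 kg·m/s.
2.19 × 10^3 / 6.527 = 335.6

335.6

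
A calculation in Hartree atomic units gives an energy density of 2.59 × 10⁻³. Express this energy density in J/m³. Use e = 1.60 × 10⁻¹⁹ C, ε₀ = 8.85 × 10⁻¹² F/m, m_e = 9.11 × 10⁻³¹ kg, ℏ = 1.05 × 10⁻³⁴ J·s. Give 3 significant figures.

One atomic unit of energy density: u_au = E_h/a₀³ = m_e⁴e¹⁰/((4πε₀)⁵ℏ⁸) = 3.01 × 10¹³ J/m³.
2.59 × 10⁻³ × 3.01 × 10¹³ J/m³ = 7.80 × 10¹⁰ J/m³

7.80 × 10¹⁰ J/m³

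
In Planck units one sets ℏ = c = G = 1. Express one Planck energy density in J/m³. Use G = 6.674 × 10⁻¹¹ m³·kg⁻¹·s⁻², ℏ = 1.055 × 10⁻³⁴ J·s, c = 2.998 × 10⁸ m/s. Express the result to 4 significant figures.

u_P = c⁷/(ℏG²)
  = 2.177 × 10⁵⁹ / 4.699 × 10⁻⁵⁵
  = 4.632 × 10¹¹³ J/m³

4.632 × 10¹¹³ J/m³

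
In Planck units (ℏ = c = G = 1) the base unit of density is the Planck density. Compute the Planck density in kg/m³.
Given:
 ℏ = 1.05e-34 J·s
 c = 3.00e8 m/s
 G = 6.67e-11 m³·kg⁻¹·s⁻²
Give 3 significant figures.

ρ_P = c⁵/(ℏG²)
  = 2.43e42 / 4.67e-55
  = 5.20e96 kg/m³

5.20e96 kg/m³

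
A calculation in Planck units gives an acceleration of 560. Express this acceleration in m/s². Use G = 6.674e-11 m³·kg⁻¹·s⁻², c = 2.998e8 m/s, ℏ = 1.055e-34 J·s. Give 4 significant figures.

3.114e54 m/s²

One Planck acceleration: a_P = √(c⁷/(ℏG)) = 5.560e51 m/s².
560 × 5.560e51 m/s² = 3.114e54 m/s²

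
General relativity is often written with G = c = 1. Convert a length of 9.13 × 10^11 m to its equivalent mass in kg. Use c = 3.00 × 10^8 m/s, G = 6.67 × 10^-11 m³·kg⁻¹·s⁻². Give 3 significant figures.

1.23 × 10^39 kg

Length → mass via c²/G.
9.13 × 10^11 m × (c²/G) = 1.23 × 10^39 kg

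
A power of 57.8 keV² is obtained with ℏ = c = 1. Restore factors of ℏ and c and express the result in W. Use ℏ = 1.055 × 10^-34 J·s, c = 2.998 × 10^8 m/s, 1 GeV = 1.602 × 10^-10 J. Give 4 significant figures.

Power is [E]/[T] = [E]²/ℏ.
1 GeV² → 1/ℏ × (1 GeV in J)² = 2.433 × 10^14 W.
Convert the energy scale: 57.8 keV² = 5.78 × 10^-11 GeV².
Result: 5.78 × 10^-11 × 2.433 × 10^14 = 1.406 × 10^4 W.

1.406 × 10^4 W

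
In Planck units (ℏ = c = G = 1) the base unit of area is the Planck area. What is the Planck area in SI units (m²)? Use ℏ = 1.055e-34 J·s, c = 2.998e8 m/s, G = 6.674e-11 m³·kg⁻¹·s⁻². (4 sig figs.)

2.613e-70 m²

A_P = ℏG/c³
  = 7.041e-45 / 2.695e25
  = 2.613e-70 m²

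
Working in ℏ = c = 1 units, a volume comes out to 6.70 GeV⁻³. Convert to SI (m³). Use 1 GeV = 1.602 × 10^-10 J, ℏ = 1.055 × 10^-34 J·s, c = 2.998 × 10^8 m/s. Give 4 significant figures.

Volume is [L]³ = [E]⁻³·(ℏc)³.
1 GeV⁻³ → (ℏc)³ × (1 GeV in J)⁻³ = 7.696 × 10^-48 m³.
Result: 6.70 × 7.696 × 10^-48 = 5.156 × 10^-47 m³.

5.156 × 10^-47 m³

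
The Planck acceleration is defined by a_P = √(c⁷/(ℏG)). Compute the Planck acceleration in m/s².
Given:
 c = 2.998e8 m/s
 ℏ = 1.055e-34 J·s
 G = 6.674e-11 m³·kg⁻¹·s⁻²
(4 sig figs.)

5.560e51 m/s²

a_P = √(c⁷/(ℏG))
  = √(3.092e103)
  = 5.560e51 m/s²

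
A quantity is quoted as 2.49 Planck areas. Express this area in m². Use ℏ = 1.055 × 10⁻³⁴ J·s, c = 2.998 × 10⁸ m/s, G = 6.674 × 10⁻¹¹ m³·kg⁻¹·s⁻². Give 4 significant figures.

6.506 × 10⁻⁷⁰ m²

One Planck area: A_P = ℏG/c³ = 2.613 × 10⁻⁷⁰ m².
2.49 × 2.613 × 10⁻⁷⁰ m² = 6.506 × 10⁻⁷⁰ m²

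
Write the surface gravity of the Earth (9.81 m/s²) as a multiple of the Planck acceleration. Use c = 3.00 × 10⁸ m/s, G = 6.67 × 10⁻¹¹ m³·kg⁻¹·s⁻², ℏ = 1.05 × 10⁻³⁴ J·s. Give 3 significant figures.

Planck acceleration: a_P = √(c⁷/(ℏG)) = 5.59 × 10⁵¹ m/s².
9.81 / 5.59 × 10⁵¹ = 1.76 × 10⁻⁵¹

1.76 × 10⁻⁵¹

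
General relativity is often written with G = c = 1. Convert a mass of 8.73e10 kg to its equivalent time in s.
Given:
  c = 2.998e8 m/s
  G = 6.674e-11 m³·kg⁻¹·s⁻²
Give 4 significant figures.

Mass → time via G/c³.
8.73e10 kg × (G/c³) = 2.162e-25 s

2.162e-25 s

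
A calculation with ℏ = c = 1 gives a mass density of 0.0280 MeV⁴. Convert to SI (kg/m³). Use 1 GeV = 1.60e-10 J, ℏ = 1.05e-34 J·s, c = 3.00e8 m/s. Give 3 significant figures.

Mass density is [E]/(c²[L]³) = [E]⁴/(ℏ³c⁵).
1 GeV⁴ → 1/(ℏ³c⁵) × (1 GeV in J)⁴ = 2.33e20 kg/m³.
Convert the energy scale: 0.0280 MeV⁴ = 2.80e-14 GeV⁴.
Result: 2.80e-14 × 2.33e20 = 6.52e6 kg/m³.

6.52e6 kg/m³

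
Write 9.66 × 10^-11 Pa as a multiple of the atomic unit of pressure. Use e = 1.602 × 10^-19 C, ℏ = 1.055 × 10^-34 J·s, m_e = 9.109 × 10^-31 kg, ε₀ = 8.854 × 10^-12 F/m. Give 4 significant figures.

atomic unit of pressure: P_au = E_h/a₀³ = m_e⁴e¹⁰/((4πε₀)⁵ℏ⁸) = 2.929 × 10^13 Pa.
9.66 × 10^-11 / 2.929 × 10^13 = 3.298 × 10^-24

3.298 × 10^-24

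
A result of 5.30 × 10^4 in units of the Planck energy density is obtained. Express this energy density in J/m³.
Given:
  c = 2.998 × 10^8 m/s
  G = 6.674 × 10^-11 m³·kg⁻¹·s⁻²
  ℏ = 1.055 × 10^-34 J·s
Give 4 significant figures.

2.455 × 10^118 J/m³

One Planck energy density: u_P = c⁷/(ℏG²) = 4.632 × 10^113 J/m³.
5.30 × 10^4 × 4.632 × 10^113 J/m³ = 2.455 × 10^118 J/m³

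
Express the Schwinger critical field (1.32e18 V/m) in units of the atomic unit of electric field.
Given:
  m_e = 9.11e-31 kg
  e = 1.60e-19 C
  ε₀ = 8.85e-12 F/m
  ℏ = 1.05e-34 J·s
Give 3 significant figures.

atomic unit of electric field: E_au = E_h/(e a₀) = m_e²e⁵/((4πε₀)³ℏ⁴) = 5.20e11 V/m.
1.32e18 / 5.20e11 = 2.54e6

2.54e6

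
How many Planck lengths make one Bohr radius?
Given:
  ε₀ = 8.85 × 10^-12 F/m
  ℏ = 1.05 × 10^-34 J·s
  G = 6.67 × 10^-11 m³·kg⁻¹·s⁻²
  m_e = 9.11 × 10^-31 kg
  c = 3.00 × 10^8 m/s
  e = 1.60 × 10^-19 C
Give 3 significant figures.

Bohr radius: a₀ = 4πε₀ℏ²/(m_e e²) = 5.26 × 10^-11 m
Planck length: ℓ_P = √(ℏG/c³) = 1.61 × 10^-35 m
ratio = 5.26 × 10^-11 / 1.61 × 10^-35 = 3.26 × 10^24

3.26 × 10^24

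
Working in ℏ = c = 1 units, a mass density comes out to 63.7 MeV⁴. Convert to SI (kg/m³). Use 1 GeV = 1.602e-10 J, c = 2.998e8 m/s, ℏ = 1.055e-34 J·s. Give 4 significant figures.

1.475e10 kg/m³

Mass density is [E]/(c²[L]³) = [E]⁴/(ℏ³c⁵).
1 GeV⁴ → 1/(ℏ³c⁵) × (1 GeV in J)⁴ = 2.316e20 kg/m³.
Convert the energy scale: 63.7 MeV⁴ = 6.37e-11 GeV⁴.
Result: 6.37e-11 × 2.316e20 = 1.475e10 kg/m³.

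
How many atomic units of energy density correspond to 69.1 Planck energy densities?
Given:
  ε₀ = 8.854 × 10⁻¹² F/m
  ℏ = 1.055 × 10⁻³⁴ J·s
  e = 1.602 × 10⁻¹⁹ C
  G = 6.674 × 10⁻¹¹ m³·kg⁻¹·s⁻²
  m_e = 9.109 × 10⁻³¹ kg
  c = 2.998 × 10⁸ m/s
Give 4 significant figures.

Planck energy density: u_P = c⁷/(ℏG²) = 4.632 × 10¹¹³ J/m³
atomic unit of energy density: u_au = E_h/a₀³ = m_e⁴e¹⁰/((4πε₀)⁵ℏ⁸) = 2.929 × 10¹³ J/m³
69.1 × 4.632 × 10¹¹³ / 2.929 × 10¹³ = 1.093 × 10¹⁰²

1.093 × 10¹⁰²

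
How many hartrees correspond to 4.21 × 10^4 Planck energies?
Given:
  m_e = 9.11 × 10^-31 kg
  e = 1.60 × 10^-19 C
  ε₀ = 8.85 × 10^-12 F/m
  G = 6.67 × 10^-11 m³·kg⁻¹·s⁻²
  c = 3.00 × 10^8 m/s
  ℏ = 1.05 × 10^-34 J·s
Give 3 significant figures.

Planck energy: E_P = √(ℏc⁵/G) = 1.96 × 10^9 J
hartree: E_h = m_e e⁴/(4πε₀ℏ)² = 4.38 × 10^-18 J
4.21 × 10^4 × 1.96 × 10^9 / 4.38 × 10^-18 = 1.88 × 10^31

1.88 × 10^31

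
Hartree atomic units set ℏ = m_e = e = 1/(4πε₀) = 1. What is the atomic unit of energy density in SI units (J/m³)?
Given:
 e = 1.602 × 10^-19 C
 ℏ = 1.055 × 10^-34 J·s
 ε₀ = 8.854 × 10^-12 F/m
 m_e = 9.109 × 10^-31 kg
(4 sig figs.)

From ℏ = m_e = e = 1/(4πε₀) = 1 the energy density scale is u_au = E_h/a₀³ = m_e⁴e¹⁰/((4πε₀)⁵ℏ⁸).
E_h = 4.354 × 10^-18 J
a₀ = 5.297 × 10^-11 m
E_h/a₀³ = 2.929 × 10^13 J/m³

2.929 × 10^13 J/m³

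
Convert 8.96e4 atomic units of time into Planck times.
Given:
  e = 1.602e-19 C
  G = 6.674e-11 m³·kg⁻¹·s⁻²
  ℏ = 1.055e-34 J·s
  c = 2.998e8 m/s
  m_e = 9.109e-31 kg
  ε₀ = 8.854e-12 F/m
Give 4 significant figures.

4.026e31

atomic unit of time: τ_au = (4πε₀)²ℏ³/(m_e e⁴) = 2.423e-17 s
Planck time: t_P = √(ℏG/c⁵) = 5.392e-44 s
8.96e4 × 2.423e-17 / 5.392e-44 = 4.026e31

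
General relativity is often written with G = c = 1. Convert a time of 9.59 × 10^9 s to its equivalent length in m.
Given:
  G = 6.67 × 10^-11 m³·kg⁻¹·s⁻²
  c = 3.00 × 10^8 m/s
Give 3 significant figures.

2.88 × 10^18 m

Time → length via c.
9.59 × 10^9 s × (c) = 2.88 × 10^18 m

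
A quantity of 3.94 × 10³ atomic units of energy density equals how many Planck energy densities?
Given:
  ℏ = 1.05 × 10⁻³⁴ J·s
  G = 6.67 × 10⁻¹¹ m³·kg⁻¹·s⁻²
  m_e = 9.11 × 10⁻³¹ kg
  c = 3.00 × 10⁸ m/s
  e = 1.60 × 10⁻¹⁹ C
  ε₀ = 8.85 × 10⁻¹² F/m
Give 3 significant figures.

2.54 × 10⁻⁹⁷

atomic unit of energy density: u_au = E_h/a₀³ = m_e⁴e¹⁰/((4πε₀)⁵ℏ⁸) = 3.01 × 10¹³ J/m³
Planck energy density: u_P = c⁷/(ℏG²) = 4.68 × 10¹¹³ J/m³
3.94 × 10³ × 3.01 × 10¹³ / 4.68 × 10¹¹³ = 2.54 × 10⁻⁹⁷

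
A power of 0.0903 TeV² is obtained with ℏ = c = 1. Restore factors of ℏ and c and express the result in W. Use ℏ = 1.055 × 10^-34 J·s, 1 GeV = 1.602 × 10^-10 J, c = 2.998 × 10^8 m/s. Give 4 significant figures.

2.197 × 10^19 W

Power is [E]/[T] = [E]²/ℏ.
1 GeV² → 1/ℏ × (1 GeV in J)² = 2.433 × 10^14 W.
Convert the energy scale: 0.0903 TeV² = 9.03 × 10^4 GeV².
Result: 9.03 × 10^4 × 2.433 × 10^14 = 2.197 × 10^19 W.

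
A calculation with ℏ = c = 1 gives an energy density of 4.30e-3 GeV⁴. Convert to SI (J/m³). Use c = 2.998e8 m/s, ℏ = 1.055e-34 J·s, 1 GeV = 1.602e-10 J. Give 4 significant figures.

[E]/[L]³ = [E]⁴/(ℏc)³; restore (ℏc)⁻³.
1 GeV⁴ → 1/(ℏc)³ × (1 GeV in J)⁴ = 2.082e37 J/m³.
Result: 4.30e-3 × 2.082e37 = 8.951e34 J/m³.

8.951e34 J/m³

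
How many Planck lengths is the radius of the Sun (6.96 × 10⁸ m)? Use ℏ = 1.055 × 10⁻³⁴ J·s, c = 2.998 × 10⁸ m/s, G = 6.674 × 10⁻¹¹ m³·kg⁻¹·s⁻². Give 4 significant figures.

4.306 × 10⁴³

Planck length: ℓ_P = √(ℏG/c³) = 1.616 × 10⁻³⁵ m.
6.96 × 10⁸ / 1.616 × 10⁻³⁵ = 4.306 × 10⁴³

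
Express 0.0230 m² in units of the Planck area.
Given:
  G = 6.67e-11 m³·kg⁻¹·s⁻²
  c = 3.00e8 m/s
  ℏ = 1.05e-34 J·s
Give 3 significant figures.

8.87e67

Planck area: A_P = ℏG/c³ = 2.59e-70 m².
0.0230 / 2.59e-70 = 8.87e67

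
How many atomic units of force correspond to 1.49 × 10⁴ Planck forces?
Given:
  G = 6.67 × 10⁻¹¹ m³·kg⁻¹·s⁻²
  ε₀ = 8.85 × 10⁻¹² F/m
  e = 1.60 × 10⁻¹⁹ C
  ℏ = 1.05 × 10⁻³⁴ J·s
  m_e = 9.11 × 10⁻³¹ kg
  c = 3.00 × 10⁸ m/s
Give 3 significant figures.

2.17 × 10⁵⁵

Planck force: F_P = c⁴/G = 1.21 × 10⁴⁴ N
atomic unit of force: F_au = E_h/a₀ = m_e²e⁶/((4πε₀)³ℏ⁴) = 8.33 × 10⁻⁸ N
1.49 × 10⁴ × 1.21 × 10⁴⁴ / 8.33 × 10⁻⁸ = 2.17 × 10⁵⁵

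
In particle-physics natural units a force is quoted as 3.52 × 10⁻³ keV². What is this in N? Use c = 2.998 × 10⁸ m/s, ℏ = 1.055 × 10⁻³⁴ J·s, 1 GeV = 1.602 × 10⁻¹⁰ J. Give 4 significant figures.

2.856 × 10⁻⁹ N

Force is [E]/[L] = [E]²/(ℏc); restore (ℏc)⁻¹.
1 GeV² → 1/(ℏc) × (1 GeV in J)² = 8.114 × 10⁵ N.
Convert the energy scale: 3.52 × 10⁻³ keV² = 3.52 × 10⁻¹⁵ GeV².
Result: 3.52 × 10⁻¹⁵ × 8.114 × 10⁵ = 2.856 × 10⁻⁹ N.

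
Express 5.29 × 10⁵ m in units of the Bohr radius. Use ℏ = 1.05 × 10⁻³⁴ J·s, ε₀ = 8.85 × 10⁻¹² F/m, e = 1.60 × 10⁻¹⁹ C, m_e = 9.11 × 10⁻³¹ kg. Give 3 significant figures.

1.01 × 10¹⁶

Bohr radius: a₀ = 4πε₀ℏ²/(m_e e²) = 5.26 × 10⁻¹¹ m.
5.29 × 10⁵ / 5.26 × 10⁻¹¹ = 1.01 × 10¹⁶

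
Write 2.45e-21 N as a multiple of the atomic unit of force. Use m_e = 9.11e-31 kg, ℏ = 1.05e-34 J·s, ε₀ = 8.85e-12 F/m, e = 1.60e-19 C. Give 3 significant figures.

atomic unit of force: F_au = E_h/a₀ = m_e²e⁶/((4πε₀)³ℏ⁴) = 8.33e-8 N.
2.45e-21 / 8.33e-8 = 2.94e-14

2.94e-14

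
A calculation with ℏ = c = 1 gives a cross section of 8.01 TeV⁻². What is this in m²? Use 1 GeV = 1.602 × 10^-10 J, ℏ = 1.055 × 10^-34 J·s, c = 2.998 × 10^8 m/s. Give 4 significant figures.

Area is [L]² = [E]⁻²·(ℏc)²; restore (ℏc)².
1 GeV⁻² → (ℏc)² × (1 GeV in J)⁻² = 3.898 × 10^-32 m².
Convert the energy scale: 8.01 TeV⁻² = 8.01 × 10^-6 GeV⁻².
Result: 8.01 × 10^-6 × 3.898 × 10^-32 = 3.122 × 10^-37 m².

3.122 × 10^-37 m²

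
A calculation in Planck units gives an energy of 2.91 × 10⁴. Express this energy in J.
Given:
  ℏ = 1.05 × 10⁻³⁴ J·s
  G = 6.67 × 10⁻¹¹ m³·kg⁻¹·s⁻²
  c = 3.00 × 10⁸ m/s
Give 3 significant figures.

One Planck energy: E_P = √(ℏc⁵/G) = 1.96 × 10⁹ J.
2.91 × 10⁴ × 1.96 × 10⁹ J = 5.69 × 10¹³ J

5.69 × 10¹³ J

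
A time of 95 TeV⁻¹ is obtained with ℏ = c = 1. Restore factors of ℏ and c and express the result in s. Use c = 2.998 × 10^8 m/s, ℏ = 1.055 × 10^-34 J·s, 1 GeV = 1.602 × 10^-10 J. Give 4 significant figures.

6.256 × 10^-26 s

A time is [E]⁻¹ in ℏ=c=1; restore one factor of ℏ.
1 GeV⁻¹ → ℏ × (1 GeV in J)⁻¹ = 6.586 × 10^-25 s.
Convert the energy scale: 95 TeV⁻¹ = 0.0950 GeV⁻¹.
Result: 0.0950 × 6.586 × 10^-25 = 6.256 × 10^-26 s.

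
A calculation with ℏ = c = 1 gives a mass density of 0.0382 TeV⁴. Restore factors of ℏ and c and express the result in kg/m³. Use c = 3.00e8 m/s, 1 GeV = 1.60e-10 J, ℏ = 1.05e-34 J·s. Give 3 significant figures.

8.90e30 kg/m³

Mass density is [E]/(c²[L]³) = [E]⁴/(ℏ³c⁵).
1 GeV⁴ → 1/(ℏ³c⁵) × (1 GeV in J)⁴ = 2.33e20 kg/m³.
Convert the energy scale: 0.0382 TeV⁴ = 3.82e10 GeV⁴.
Result: 3.82e10 × 2.33e20 = 8.90e30 kg/m³.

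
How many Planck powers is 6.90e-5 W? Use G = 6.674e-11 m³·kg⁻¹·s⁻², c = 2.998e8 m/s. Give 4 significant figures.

1.901e-57

Planck power: P_P = c⁵/G = 3.629e52 W.
6.90e-5 / 3.629e52 = 1.901e-57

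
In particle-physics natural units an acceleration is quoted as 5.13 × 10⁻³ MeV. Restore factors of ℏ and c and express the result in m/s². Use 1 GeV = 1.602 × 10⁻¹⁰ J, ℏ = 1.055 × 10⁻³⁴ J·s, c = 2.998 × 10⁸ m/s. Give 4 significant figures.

Acceleration is [L]/[T]² = c·[E]/ℏ.
1 GeV → c/ℏ × (1 GeV in J) = 4.552 × 10³² m/s².
Convert the energy scale: 5.13 × 10⁻³ MeV = 5.13 × 10⁻⁶ GeV.
Result: 5.13 × 10⁻⁶ × 4.552 × 10³² = 2.335 × 10²⁷ m/s².

2.335 × 10²⁷ m/s²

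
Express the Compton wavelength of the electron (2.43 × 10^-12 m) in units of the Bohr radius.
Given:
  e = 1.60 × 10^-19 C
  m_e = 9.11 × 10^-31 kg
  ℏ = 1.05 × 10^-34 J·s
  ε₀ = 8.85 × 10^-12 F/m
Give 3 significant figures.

Bohr radius: a₀ = 4πε₀ℏ²/(m_e e²) = 5.26 × 10^-11 m.
2.43 × 10^-12 / 5.26 × 10^-11 = 0.0462

0.0462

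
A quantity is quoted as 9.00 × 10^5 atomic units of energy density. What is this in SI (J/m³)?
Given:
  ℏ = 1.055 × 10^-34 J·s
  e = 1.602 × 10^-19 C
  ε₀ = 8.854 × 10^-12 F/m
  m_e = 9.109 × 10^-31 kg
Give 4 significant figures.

One atomic unit of energy density: u_au = E_h/a₀³ = m_e⁴e¹⁰/((4πε₀)⁵ℏ⁸) = 2.929 × 10^13 J/m³.
9.00 × 10^5 × 2.929 × 10^13 J/m³ = 2.636 × 10^19 J/m³

2.636 × 10^19 J/m³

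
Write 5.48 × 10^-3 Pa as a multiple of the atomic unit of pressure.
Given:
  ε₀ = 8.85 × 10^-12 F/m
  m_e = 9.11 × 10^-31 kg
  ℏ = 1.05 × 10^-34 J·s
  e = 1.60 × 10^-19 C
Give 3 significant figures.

atomic unit of pressure: P_au = E_h/a₀³ = m_e⁴e¹⁰/((4πε₀)⁵ℏ⁸) = 3.01 × 10^13 Pa.
5.48 × 10^-3 / 3.01 × 10^13 = 1.82 × 10^-16

1.82 × 10^-16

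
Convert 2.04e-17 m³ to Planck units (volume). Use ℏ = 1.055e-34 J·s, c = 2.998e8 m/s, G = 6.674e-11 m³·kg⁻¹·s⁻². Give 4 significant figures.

4.830e87

Planck volume: V_P = (ℏG/c³)^(3/2) = 4.224e-105 m³.
2.04e-17 / 4.224e-105 = 4.830e87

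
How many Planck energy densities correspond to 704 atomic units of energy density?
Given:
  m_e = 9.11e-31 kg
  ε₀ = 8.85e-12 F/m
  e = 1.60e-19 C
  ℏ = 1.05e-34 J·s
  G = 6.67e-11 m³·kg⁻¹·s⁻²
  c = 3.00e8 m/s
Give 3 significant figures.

atomic unit of energy density: u_au = E_h/a₀³ = m_e⁴e¹⁰/((4πε₀)⁵ℏ⁸) = 3.01e13 J/m³
Planck energy density: u_P = c⁷/(ℏG²) = 4.68e113 J/m³
704 × 3.01e13 / 4.68e113 = 4.53e-98

4.53e-98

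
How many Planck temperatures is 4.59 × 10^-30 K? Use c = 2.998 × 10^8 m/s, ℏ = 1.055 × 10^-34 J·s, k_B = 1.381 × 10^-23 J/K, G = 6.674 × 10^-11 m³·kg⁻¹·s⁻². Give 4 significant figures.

Planck temperature: T_P = √(ℏc⁵/G) / k_B = 1.417 × 10^32 K.
4.59 × 10^-30 / 1.417 × 10^32 = 3.240 × 10^-62

3.240 × 10^-62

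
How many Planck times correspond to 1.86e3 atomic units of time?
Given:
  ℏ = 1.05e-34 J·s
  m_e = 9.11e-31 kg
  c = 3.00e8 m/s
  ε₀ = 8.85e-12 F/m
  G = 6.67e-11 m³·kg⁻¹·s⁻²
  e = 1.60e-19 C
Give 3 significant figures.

8.31e29

atomic unit of time: τ_au = (4πε₀)²ℏ³/(m_e e⁴) = 2.40e-17 s
Planck time: t_P = √(ℏG/c⁵) = 5.37e-44 s
1.86e3 × 2.40e-17 / 5.37e-44 = 8.31e29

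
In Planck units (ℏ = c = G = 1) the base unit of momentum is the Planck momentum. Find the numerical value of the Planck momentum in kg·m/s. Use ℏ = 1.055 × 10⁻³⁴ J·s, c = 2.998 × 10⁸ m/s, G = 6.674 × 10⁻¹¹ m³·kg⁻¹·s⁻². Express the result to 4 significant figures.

p_P = √(ℏc³/G)
  = √(42.60)
  = 6.527 kg·m/s

6.527 kg·m/s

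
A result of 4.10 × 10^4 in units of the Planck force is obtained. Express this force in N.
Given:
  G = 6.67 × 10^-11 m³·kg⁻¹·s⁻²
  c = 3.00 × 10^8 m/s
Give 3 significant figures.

One Planck force: F_P = c⁴/G = 1.21 × 10^44 N.
4.10 × 10^4 × 1.21 × 10^44 N = 4.98 × 10^48 N

4.98 × 10^48 N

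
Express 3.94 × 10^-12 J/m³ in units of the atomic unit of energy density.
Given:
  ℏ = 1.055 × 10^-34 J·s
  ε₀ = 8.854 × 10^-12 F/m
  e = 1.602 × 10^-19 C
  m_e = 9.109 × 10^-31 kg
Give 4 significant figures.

1.345 × 10^-25

atomic unit of energy density: u_au = E_h/a₀³ = m_e⁴e¹⁰/((4πε₀)⁵ℏ⁸) = 2.929 × 10^13 J/m³.
3.94 × 10^-12 / 2.929 × 10^13 = 1.345 × 10^-25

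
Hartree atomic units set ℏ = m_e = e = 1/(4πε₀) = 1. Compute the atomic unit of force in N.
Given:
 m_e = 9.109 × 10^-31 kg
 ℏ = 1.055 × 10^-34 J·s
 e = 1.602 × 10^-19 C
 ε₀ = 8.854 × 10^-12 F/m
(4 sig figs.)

8.220 × 10^-8 N

Dimensional analysis gives F_au = E_h/a₀ = m_e²e⁶/((4πε₀)³ℏ⁴).
E_h = 4.354 × 10^-18 J
a₀ = 5.297 × 10^-11 m
E_h/a₀ = 8.220 × 10^-8 N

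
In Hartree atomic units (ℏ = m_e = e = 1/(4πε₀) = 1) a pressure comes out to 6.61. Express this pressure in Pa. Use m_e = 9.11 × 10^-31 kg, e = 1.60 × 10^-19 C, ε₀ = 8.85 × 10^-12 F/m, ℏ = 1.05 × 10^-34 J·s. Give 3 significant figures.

One atomic unit of pressure: P_au = E_h/a₀³ = m_e⁴e¹⁰/((4πε₀)⁵ℏ⁸) = 3.01 × 10^13 Pa.
6.61 × 3.01 × 10^13 Pa = 1.99 × 10^14 Pa

1.99 × 10^14 Pa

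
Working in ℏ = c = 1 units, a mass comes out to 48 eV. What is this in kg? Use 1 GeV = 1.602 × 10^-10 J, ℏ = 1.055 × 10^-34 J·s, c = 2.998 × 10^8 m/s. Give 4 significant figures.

Mass is [E]/c²; divide by c².
1 GeV → 1/c² × (1 GeV in J) = 1.782 × 10^-27 kg.
Convert the energy scale: 48 eV = 4.80 × 10^-8 GeV.
Result: 4.80 × 10^-8 × 1.782 × 10^-27 = 8.555 × 10^-35 kg.

8.555 × 10^-35 kg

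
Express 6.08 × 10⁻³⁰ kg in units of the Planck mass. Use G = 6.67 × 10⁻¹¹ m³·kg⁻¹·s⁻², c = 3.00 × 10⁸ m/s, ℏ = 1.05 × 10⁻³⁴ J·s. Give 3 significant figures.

Planck mass: m_P = √(ℏc/G) = 2.17 × 10⁻⁸ kg.
6.08 × 10⁻³⁰ / 2.17 × 10⁻⁸ = 2.80 × 10⁻²²

2.80 × 10⁻²²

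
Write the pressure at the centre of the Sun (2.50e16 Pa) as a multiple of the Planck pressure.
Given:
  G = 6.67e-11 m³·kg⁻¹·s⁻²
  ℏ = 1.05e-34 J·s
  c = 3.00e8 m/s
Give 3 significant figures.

5.34e-98

Planck pressure: p_P = c⁷/(ℏG²) = 4.68e113 Pa.
2.50e16 / 4.68e113 = 5.34e-98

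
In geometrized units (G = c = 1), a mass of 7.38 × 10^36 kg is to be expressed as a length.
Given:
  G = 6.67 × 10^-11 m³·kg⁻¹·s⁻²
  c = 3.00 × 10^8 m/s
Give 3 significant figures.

5.47 × 10^9 m

In G = c = 1 units mass has dimensions of length; the conversion factor is G/c².
7.38 × 10^36 kg × (G/c²) = 5.47 × 10^9 m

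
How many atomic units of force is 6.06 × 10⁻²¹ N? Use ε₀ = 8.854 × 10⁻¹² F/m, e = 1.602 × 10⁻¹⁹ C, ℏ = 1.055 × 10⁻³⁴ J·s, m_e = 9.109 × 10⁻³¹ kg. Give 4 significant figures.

7.372 × 10⁻¹⁴

atomic unit of force: F_au = E_h/a₀ = m_e²e⁶/((4πε₀)³ℏ⁴) = 8.220 × 10⁻⁸ N.
6.06 × 10⁻²¹ / 8.220 × 10⁻⁸ = 7.372 × 10⁻¹⁴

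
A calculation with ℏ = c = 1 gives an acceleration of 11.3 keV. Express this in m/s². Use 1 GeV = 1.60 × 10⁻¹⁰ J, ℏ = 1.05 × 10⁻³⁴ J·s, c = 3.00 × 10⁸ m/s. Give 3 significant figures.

5.17 × 10²⁷ m/s²

Acceleration is [L]/[T]² = c·[E]/ℏ.
1 GeV → c/ℏ × (1 GeV in J) = 4.57 × 10³² m/s².
Convert the energy scale: 11.3 keV = 1.13 × 10⁻⁵ GeV.
Result: 1.13 × 10⁻⁵ × 4.57 × 10³² = 5.17 × 10²⁷ m/s².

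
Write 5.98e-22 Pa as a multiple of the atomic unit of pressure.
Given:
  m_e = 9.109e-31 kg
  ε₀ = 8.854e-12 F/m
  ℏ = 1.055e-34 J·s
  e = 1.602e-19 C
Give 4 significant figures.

2.042e-35

atomic unit of pressure: P_au = E_h/a₀³ = m_e⁴e¹⁰/((4πε₀)⁵ℏ⁸) = 2.929e13 Pa.
5.98e-22 / 2.929e13 = 2.042e-35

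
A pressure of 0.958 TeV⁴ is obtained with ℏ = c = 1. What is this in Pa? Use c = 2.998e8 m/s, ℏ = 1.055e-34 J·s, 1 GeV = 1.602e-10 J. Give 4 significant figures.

Pressure is [E]/[L]³ = [E]⁴/(ℏc)³.
1 GeV⁴ → 1/(ℏc)³ × (1 GeV in J)⁴ = 2.082e37 Pa.
Convert the energy scale: 0.958 TeV⁴ = 9.58e11 GeV⁴.
Result: 9.58e11 × 2.082e37 = 1.994e49 Pa.

1.994e49 Pa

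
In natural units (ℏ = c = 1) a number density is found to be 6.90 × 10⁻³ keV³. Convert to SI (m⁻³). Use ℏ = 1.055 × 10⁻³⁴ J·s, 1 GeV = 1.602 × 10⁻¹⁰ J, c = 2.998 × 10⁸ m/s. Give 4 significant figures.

8.966 × 10²⁶ m⁻³

Number density is [L]⁻³ = [E]³/(ℏc)³.
1 GeV³ → 1/(ℏc)³ × (1 GeV in J)³ = 1.299 × 10⁴⁷ m⁻³.
Convert the energy scale: 6.90 × 10⁻³ keV³ = 6.90 × 10⁻²¹ GeV³.
Result: 6.90 × 10⁻²¹ × 1.299 × 10⁴⁷ = 8.966 × 10²⁶ m⁻³.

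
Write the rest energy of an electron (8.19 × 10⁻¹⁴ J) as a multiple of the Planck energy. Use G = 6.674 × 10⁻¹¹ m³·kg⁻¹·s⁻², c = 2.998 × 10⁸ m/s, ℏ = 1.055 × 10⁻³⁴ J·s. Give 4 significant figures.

Planck energy: E_P = √(ℏc⁵/G) = 1.957 × 10⁹ J.
8.19 × 10⁻¹⁴ / 1.957 × 10⁹ = 4.186 × 10⁻²³

4.186 × 10⁻²³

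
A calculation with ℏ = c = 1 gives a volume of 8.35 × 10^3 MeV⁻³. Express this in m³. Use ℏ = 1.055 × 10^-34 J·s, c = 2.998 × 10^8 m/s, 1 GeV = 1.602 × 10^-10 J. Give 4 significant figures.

6.426 × 10^-35 m³

Volume is [L]³ = [E]⁻³·(ℏc)³.
1 GeV⁻³ → (ℏc)³ × (1 GeV in J)⁻³ = 7.696 × 10^-48 m³.
Convert the energy scale: 8.35 × 10^3 MeV⁻³ = 8.35 × 10^12 GeV⁻³.
Result: 8.35 × 10^12 × 7.696 × 10^-48 = 6.426 × 10^-35 m³.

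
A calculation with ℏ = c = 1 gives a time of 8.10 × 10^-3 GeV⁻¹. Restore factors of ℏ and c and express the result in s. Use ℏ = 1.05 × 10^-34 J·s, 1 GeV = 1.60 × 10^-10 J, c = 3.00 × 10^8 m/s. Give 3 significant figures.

5.32 × 10^-27 s

A time is [E]⁻¹ in ℏ=c=1; restore one factor of ℏ.
1 GeV⁻¹ → ℏ × (1 GeV in J)⁻¹ = 6.56 × 10^-25 s.
Result: 8.10 × 10^-3 × 6.56 × 10^-25 = 5.32 × 10^-27 s.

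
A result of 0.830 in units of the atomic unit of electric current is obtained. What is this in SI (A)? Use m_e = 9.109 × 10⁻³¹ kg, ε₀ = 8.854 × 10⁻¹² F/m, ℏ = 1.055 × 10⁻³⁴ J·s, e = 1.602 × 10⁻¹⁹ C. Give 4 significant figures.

One atomic unit of electric current: I_au = e E_h/ℏ = m_e e⁵/((4πε₀)²ℏ³) = 6.612 × 10⁻³ A.
0.830 × 6.612 × 10⁻³ A = 5.488 × 10⁻³ A

5.488 × 10⁻³ A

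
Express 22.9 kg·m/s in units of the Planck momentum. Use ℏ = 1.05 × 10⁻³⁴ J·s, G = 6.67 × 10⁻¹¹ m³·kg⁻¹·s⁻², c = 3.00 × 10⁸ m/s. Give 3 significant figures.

Planck momentum: p_P = √(ℏc³/G) = 6.52 kg·m/s.
22.9 / 6.52 = 3.51

3.51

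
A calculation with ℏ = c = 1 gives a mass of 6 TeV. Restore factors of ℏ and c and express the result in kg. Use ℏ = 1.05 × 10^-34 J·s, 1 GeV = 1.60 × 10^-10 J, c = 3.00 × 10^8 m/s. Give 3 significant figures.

Mass is [E]/c²; divide by c².
1 GeV → 1/c² × (1 GeV in J) = 1.78 × 10^-27 kg.
Convert the energy scale: 6 TeV = 6.00 × 10^3 GeV.
Result: 6.00 × 10^3 × 1.78 × 10^-27 = 1.07 × 10^-23 kg.

1.07 × 10^-23 kg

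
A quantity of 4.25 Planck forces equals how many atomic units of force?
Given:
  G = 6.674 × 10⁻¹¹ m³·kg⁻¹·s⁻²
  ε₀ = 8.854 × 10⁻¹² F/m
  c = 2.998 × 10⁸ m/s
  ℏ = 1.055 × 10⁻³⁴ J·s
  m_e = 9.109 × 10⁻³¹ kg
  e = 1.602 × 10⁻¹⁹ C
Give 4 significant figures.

6.259 × 10⁵¹

Planck force: F_P = c⁴/G = 1.210 × 10⁴⁴ N
atomic unit of force: F_au = E_h/a₀ = m_e²e⁶/((4πε₀)³ℏ⁴) = 8.220 × 10⁻⁸ N
4.25 × 1.210 × 10⁴⁴ / 8.220 × 10⁻⁸ = 6.259 × 10⁵¹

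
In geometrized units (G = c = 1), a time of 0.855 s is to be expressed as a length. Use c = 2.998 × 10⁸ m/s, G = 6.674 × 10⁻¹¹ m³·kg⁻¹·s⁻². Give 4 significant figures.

2.563 × 10⁸ m

Time → length via c.
0.855 s × (c) = 2.563 × 10⁸ m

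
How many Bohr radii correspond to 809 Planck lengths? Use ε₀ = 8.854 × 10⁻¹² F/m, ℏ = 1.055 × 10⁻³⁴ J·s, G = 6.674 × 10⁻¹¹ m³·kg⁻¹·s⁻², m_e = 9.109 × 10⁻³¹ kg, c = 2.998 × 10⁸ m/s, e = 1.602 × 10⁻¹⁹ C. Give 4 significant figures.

2.469 × 10⁻²²

Planck length: ℓ_P = √(ℏG/c³) = 1.616 × 10⁻³⁵ m
Bohr radius: a₀ = 4πε₀ℏ²/(m_e e²) = 5.297 × 10⁻¹¹ m
809 × 1.616 × 10⁻³⁵ / 5.297 × 10⁻¹¹ = 2.469 × 10⁻²²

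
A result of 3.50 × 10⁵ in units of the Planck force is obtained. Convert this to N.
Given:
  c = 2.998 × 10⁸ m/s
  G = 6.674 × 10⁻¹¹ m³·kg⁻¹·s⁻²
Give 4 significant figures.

One Planck force: F_P = c⁴/G = 1.210 × 10⁴⁴ N.
3.50 × 10⁵ × 1.210 × 10⁴⁴ N = 4.237 × 10⁴⁹ N

4.237 × 10⁴⁹ N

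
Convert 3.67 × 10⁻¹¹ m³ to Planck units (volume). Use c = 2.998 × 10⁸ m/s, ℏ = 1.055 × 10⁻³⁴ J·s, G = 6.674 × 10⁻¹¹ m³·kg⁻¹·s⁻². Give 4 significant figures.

8.689 × 10⁹³

Planck volume: V_P = (ℏG/c³)^(3/2) = 4.224 × 10⁻¹⁰⁵ m³.
3.67 × 10⁻¹¹ / 4.224 × 10⁻¹⁰⁵ = 8.689 × 10⁹³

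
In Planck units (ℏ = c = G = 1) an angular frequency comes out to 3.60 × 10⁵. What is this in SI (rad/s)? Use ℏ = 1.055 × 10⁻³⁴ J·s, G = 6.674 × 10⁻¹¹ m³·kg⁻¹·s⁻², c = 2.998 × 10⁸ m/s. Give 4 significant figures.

One Planck angular frequency: ω_P = √(c⁵/(ℏG)) = 1.855 × 10⁴³ rad/s.
3.60 × 10⁵ × 1.855 × 10⁴³ rad/s = 6.677 × 10⁴⁸ rad/s

6.677 × 10⁴⁸ rad/s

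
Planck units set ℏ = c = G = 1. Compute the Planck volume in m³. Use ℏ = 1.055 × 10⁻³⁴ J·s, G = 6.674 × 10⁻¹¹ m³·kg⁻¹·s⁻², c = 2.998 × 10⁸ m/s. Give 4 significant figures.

From ℏ = c = G = 1 the volume scale is V_P = (ℏG/c³)^(3/2).
  = √(1.784 × 10⁻²⁰⁹)
  = 4.224 × 10⁻¹⁰⁵ m³

4.224 × 10⁻¹⁰⁵ m³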